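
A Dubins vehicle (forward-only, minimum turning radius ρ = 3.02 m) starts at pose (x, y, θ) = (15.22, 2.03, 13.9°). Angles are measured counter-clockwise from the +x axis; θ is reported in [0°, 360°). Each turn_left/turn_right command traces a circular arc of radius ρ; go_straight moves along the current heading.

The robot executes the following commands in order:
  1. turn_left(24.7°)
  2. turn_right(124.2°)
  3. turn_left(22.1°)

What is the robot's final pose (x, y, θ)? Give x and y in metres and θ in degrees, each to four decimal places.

set_pose: (x, y, θ) = (15.2200, 2.0300, 13.9000°), ρ = 3.02
turn_left(24.7°): centre at ρ to the left, rotate +24.7° → (16.3786, 2.6014, 38.6000°)
turn_right(124.2°): centre at ρ to the right, rotate −124.2° → (21.2738, 0.4729, -85.6000° ≡ 274.4000°)
turn_left(22.1°): centre at ρ to the left, rotate +22.1° → (21.5822, -0.6430, 296.5000°)

(21.5822, -0.6430, 296.5000°)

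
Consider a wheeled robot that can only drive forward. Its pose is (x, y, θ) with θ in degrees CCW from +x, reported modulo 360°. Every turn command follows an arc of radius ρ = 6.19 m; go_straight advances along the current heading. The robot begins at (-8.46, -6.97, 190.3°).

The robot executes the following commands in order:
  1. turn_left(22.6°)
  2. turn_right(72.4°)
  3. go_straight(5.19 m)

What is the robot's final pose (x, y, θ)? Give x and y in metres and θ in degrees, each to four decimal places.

(-22.0198, -4.1409, 140.5000°)

set_pose: (x, y, θ) = (-8.4600, -6.9700, 190.3000°), ρ = 6.19
turn_left(22.6°): centre at ρ to the left, rotate +22.6° → (-10.7155, -7.8630, 212.9000°)
turn_right(72.4°): centre at ρ to the right, rotate −72.4° → (-18.0150, -7.4421, 140.5000°)
go_straight(5.19): x += 5.19·cos θ, y += 5.19·sin θ → (-22.0198, -4.1409, 140.5000°)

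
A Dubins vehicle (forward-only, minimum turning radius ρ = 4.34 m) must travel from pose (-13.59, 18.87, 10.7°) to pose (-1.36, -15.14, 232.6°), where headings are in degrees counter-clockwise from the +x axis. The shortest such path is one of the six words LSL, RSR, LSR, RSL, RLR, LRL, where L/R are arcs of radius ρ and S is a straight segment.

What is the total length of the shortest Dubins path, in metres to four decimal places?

38.7193 m

Let ψ = atan2(Δy, Δx) = atan2(-34.01, 12.23) = -70.2214° be the start→goal bearing.
Normalize: d = |goal − start| / ρ = 36.142122/4.34 = 8.327678, α = (θ_start − ψ) mod 360° = 80.9214° = 1.412345 rad, β = (θ_goal − ψ) mod 360° = 302.8214° = 5.285231 rad.
Common terms: sin α = 0.987473, cos α = 0.157789, sin β = -0.840364, cos β = 0.542022, cos(α−β) = -0.744312, d² = 69.350220. Work in radians in the unit-radius frame; every candidate has L = ρ·(t + p + q).
LSL: p² = 2 + d² − 2cos(α−β) + 2d(sin α − sin β) = 103.282118; p = √p² = 10.162781; φ = atan2(cos β − cos α, d + sin α − sin β) = 0.037817 rad; t = (φ − α) mod 2π = 4.908657 rad, q = (β − φ) mod 2π = 5.247414 rad → L = 4.34·(4.908657 + 10.162781 + 5.247414) = 4.34·20.318852 = 88.183817 m
RSR: p² = 2 + d² − 2cos(α−β) + 2d(sin β − sin α) = 42.395568; p = √p² = 6.511188; φ = atan2(cos α − cos β, d − sin α + sin β) = -0.059046 rad; t = (α − φ) mod 2π = 1.471391 rad, q = (φ − β) mod 2π = 0.938909 rad → L = 4.34·(1.471391 + 6.511188 + 0.938909) = 4.34·8.921488 = 38.719256 m
LSR: p² = d² − 2 + 2cos(α−β) + 2d(sin α + sin β) = 68.311745; p = √p² = 8.265092; φ = atan2(−cos α − cos β, d + sin α + sin β) − atan2(−2, p) = 0.155029 rad; t = (φ − α) mod 2π = 5.025869 rad, q = (φ − β) mod 2π = 1.152984 rad → L = 4.34·(5.025869 + 8.265092 + 1.152984) = 4.34·14.443945 = 62.686721 m
RSL: p² = d² − 2 + 2cos(α−β) − 2d(sin α + sin β) = 63.411449; p = √p² = 7.963131; φ = atan2(cos α + cos β, d − sin α − sin β) − atan2(2, p) = -0.160730 rad; t = (α − φ) mod 2π = 1.573075 rad, q = (β − φ) mod 2π = 5.445961 rad → L = 4.34·(1.573075 + 7.963131 + 5.445961) = 4.34·14.982166 = 65.022601 m
RLR: c = (6 − d² + 2cos(α−β) + 2d(sin α − sin β))/8 = -4.299446, |c| > 1 → infeasible
LRL: c = (6 − d² + 2cos(α−β) − 2d(sin α − sin β))/8 = -11.910265, |c| > 1 → infeasible
Shortest: RSR with L = 38.719256 m ≈ 38.7193 m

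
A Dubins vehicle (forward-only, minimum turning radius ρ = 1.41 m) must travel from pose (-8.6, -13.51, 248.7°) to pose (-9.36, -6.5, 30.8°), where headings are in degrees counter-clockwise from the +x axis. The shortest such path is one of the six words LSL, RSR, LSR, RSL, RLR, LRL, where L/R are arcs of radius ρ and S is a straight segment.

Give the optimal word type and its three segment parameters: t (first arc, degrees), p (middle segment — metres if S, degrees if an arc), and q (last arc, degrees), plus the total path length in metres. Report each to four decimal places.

Let ψ = atan2(Δy, Δx) = atan2(7.01, -0.76) = 96.1876° be the start→goal bearing.
Normalize: d = |goal − start| / ρ = 7.051078/1.41 = 5.000764, α = (θ_start − ψ) mod 360° = 152.5124° = 2.661843 rad, β = (θ_goal − ψ) mod 360° = 294.6124° = 5.141956 rad.
Common terms: sin α = 0.461557, cos α = -0.887110, sin β = -0.909146, cos β = 0.416477, cos(α−β) = -0.789084, d² = 25.007645. Work in radians in the unit-radius frame; every candidate has L = ρ·(t + p + q).
LSL: p² = 2 + d² − 2cos(α−β) + 2d(sin α − sin β) = 42.294945; p = √p² = 6.503456; φ = atan2(cos β − cos α, d + sin α − sin β) = 0.201812 rad; t = (φ − α) mod 2π = 3.823155 rad, q = (β − φ) mod 2π = 4.940143 rad → L = 1.41·(3.823155 + 6.503456 + 4.940143) = 1.41·15.266755 = 21.526124 m
RSR: p² = 2 + d² − 2cos(α−β) + 2d(sin β − sin α) = 14.876682; p = √p² = 3.857030; φ = atan2(cos α − cos β, d − sin α + sin β) = -0.344767 rad; t = (α − φ) mod 2π = 3.006609 rad, q = (φ − β) mod 2π = 0.796463 rad → L = 1.41·(3.006609 + 3.857030 + 0.796463) = 1.41·7.660103 = 10.800745 m
LSR: p² = d² − 2 + 2cos(α−β) + 2d(sin α + sin β) = 16.952903; p = √p² = 4.117390; φ = atan2(−cos α − cos β, d + sin α + sin β) − atan2(−2, p) = 0.555176 rad; t = (φ − α) mod 2π = 4.176519 rad, q = (φ − β) mod 2π = 1.696406 rad → L = 1.41·(4.176519 + 4.117390 + 1.696406) = 1.41·9.990315 = 14.086345 m
RSL: p² = d² − 2 + 2cos(α−β) − 2d(sin α + sin β) = 25.906052; p = √p² = 5.089799; φ = atan2(cos α + cos β, d − sin α − sin β) − atan2(2, p) = -0.460575 rad; t = (α − φ) mod 2π = 3.122418 rad, q = (β − φ) mod 2π = 5.602530 rad → L = 1.41·(3.122418 + 5.089799 + 5.602530) = 1.41·13.814747 = 19.478793 m
RLR: c = (6 − d² + 2cos(α−β) + 2d(sin α − sin β))/8 = -0.859585; p = 2π − arccos c = 3.677932 rad; φ = atan2(cos α − cos β, d − sin α + sin β) = -0.344767 rad; t = (α − φ + p/2) mod 2π = 4.845575 rad, q = (α − β − t + p) mod 2π = 2.635429 rad → L = 1.41·(4.845575 + 3.677932 + 2.635429) = 1.41·11.158936 = 15.734099 m
LRL: c = (6 − d² + 2cos(α−β) − 2d(sin α − sin β))/8 = -4.286868, |c| > 1 → infeasible
Shortest: RSR with L = 10.800745 m ≈ 10.8007 m
Convert RSR to answer units (arcs ×180/π): t = 3.006609·180/π = 172.2660°, p = ρ·p = 1.41·3.857030 = 5.4384 m, q = 0.796463·180/π = 45.6340°, L = 10.8007 m.

RSR: t = 172.2660°, p = 5.4384 m, q = 45.6340°, L = 10.8007 m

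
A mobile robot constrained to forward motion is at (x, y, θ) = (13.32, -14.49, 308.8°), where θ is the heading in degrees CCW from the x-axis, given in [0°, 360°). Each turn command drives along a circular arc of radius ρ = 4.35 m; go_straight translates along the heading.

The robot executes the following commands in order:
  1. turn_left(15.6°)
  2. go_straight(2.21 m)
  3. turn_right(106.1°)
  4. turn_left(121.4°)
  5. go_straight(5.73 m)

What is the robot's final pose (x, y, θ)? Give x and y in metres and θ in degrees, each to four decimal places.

(22.6996, -33.0201, 339.7000°)

set_pose: (x, y, θ) = (13.3200, -14.4900, 308.8000°), ρ = 4.35
turn_left(15.6°): centre at ρ to the left, rotate +15.6° → (14.1779, -15.3013, 324.4000°)
go_straight(2.21): x += 2.21·cos θ, y += 2.21·sin θ → (15.9748, -16.5878, 324.4000°)
turn_right(106.1°): centre at ρ to the right, rotate −106.1° → (16.1386, -23.5385, 218.3000°)
turn_left(121.4°): centre at ρ to the left, rotate +121.4° → (17.3255, -31.0321, 339.7000°)
go_straight(5.73): x += 5.73·cos θ, y += 5.73·sin θ → (22.6996, -33.0201, 339.7000°)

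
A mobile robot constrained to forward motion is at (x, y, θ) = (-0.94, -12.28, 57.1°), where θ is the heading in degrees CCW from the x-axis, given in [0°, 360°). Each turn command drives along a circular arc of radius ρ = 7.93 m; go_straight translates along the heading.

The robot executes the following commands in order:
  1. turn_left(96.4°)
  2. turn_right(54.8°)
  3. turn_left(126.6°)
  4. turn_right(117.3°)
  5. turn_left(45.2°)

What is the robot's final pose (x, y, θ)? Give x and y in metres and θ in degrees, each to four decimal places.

set_pose: (x, y, θ) = (-0.9400, -12.2800, 57.1000°), ρ = 7.93
turn_left(96.4°): centre at ρ to the left, rotate +96.4° → (-4.0598, -0.8758, 153.5000°)
turn_right(54.8°): centre at ρ to the right, rotate −54.8° → (-8.3602, 5.0215, 98.7000°)
turn_left(126.6°): centre at ρ to the left, rotate +126.6° → (-21.8356, 9.4000, 225.3000°)
turn_right(117.3°): centre at ρ to the right, rotate −117.3° → (-35.0142, 12.5274, 108.0000°)
turn_left(45.2°): centre at ρ to the left, rotate +45.2° → (-38.9806, 17.1551, 153.2000°)

(-38.9806, 17.1551, 153.2000°)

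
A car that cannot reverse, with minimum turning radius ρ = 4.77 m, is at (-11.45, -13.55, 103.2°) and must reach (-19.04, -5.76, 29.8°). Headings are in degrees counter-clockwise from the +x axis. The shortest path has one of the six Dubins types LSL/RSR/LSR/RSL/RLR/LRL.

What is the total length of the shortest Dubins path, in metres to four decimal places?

37.9223 m

Let ψ = atan2(Δy, Δx) = atan2(7.79, -7.59) = 134.2550° be the start→goal bearing.
Normalize: d = |goal − start| / ρ = 10.876222/4.77 = 2.280130, α = (θ_start − ψ) mod 360° = 328.9450° = 5.741174 rad, β = (θ_goal − ψ) mod 360° = 255.5450° = 4.460102 rad.
Common terms: sin α = -0.515860, cos α = 0.856673, sin β = -0.968344, cos β = -0.249619, cos(α−β) = 0.285688, d² = 5.198994. Work in radians in the unit-radius frame; every candidate has L = ρ·(t + p + q).
LSL: p² = 2 + d² − 2cos(α−β) + 2d(sin α − sin β) = 8.691062; p = √p² = 2.948061; φ = atan2(cos β − cos α, d + sin α − sin β) = -0.384678 rad; t = (φ − α) mod 2π = 0.157333 rad, q = (β − φ) mod 2π = 4.844780 rad → L = 4.77·(0.157333 + 2.948061 + 4.844780) = 4.77·7.950174 = 37.922332 m
RSR: p² = 2 + d² − 2cos(α−β) + 2d(sin β − sin α) = 4.564173; p = √p² = 2.136393; φ = atan2(cos α − cos β, d − sin α + sin β) = 0.544314 rad; t = (α − φ) mod 2π = 5.196859 rad, q = (φ − β) mod 2π = 2.367398 rad → L = 4.77·(5.196859 + 2.136393 + 2.367398) = 4.77·9.700650 = 46.272099 m
LSR: p² = d² − 2 + 2cos(α−β) + 2d(sin α + sin β) = -2.997988 < 0 → infeasible
RSL: p² = d² − 2 + 2cos(α−β) − 2d(sin α + sin β) = 10.538730; p = √p² = 3.246341; φ = atan2(cos α + cos β, d − sin α − sin β) − atan2(2, p) = -0.392270 rad; t = (α − φ) mod 2π = 6.133444 rad, q = (β − φ) mod 2π = 4.852372 rad → L = 4.77·(6.133444 + 3.246341 + 4.852372) = 4.77·14.232157 = 67.887388 m
RLR: c = (6 − d² + 2cos(α−β) + 2d(sin α − sin β))/8 = 0.429478; p = 2π − arccos c = 5.156304 rad; φ = atan2(cos α − cos β, d − sin α + sin β) = 0.544314 rad; t = (α − φ + p/2) mod 2π = 1.491826 rad, q = (α − β − t + p) mod 2π = 4.945550 rad → L = 4.77·(1.491826 + 5.156304 + 4.945550) = 4.77·11.593680 = 55.301852 m
LRL: c = (6 − d² + 2cos(α−β) − 2d(sin α − sin β))/8 = -0.086383; p = 2π − arccos c = 4.625898 rad; φ = atan2(cos β − cos α, d + sin α − sin β) = -0.384678 rad; t = (φ − α + p/2) mod 2π = 2.470283 rad, q = (β − α − t + p) mod 2π = 0.874544 rad → L = 4.77·(2.470283 + 4.625898 + 0.874544) = 4.77·7.970725 = 38.020359 m
Shortest: LSL with L = 37.922332 m ≈ 37.9223 m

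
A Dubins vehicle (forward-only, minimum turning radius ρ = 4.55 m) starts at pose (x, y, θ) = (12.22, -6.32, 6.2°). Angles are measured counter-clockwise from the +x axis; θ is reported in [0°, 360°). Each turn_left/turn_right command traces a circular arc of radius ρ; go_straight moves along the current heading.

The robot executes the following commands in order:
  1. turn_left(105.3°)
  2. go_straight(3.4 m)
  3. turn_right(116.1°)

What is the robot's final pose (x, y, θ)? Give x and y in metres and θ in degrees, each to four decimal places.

set_pose: (x, y, θ) = (12.2200, -6.3200, 6.2000°), ρ = 4.55
turn_left(105.3°): centre at ρ to the left, rotate +105.3° → (15.9620, -0.1290, 111.5000°)
go_straight(3.4): x += 3.4·cos θ, y += 3.4·sin θ → (14.7159, 3.0344, 111.5000°)
turn_right(116.1°): centre at ρ to the right, rotate −116.1° → (19.3142, 9.2373, -4.6000° ≡ 355.4000°)

(19.3142, 9.2373, 355.4000°)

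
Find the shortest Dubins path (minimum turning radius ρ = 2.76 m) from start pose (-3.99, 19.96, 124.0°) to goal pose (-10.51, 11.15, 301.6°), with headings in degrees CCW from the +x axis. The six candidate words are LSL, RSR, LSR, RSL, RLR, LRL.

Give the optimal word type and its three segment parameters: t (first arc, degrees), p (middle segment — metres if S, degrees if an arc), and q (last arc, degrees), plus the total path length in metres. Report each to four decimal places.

Let ψ = atan2(Δy, Δx) = atan2(-8.81, -6.52) = -126.5040° be the start→goal bearing.
Normalize: d = |goal − start| / ρ = 10.960224/2.76 = 3.971095, α = (θ_start − ψ) mod 360° = 250.5040° = 4.372119 rad, β = (θ_goal − ψ) mod 360° = 68.1040° = 1.188638 rad.
Common terms: sin α = -0.942665, cos α = -0.333742, sin β = 0.927862, cos β = 0.372924, cos(α−β) = -0.999123, d² = 15.769599. Work in radians in the unit-radius frame; every candidate has L = ρ·(t + p + q).
LSL: p² = 2 + d² − 2cos(α−β) + 2d(sin α − sin β) = 4.911765; p = √p² = 2.216250; φ = atan2(cos β − cos α, d + sin α − sin β) = 0.324523 rad; t = (φ − α) mod 2π = 2.235589 rad, q = (β − φ) mod 2π = 0.864116 rad → L = 2.76·(2.235589 + 2.216250 + 0.864116) = 2.76·5.315955 = 14.672036 m
RSR: p² = 2 + d² − 2cos(α−β) + 2d(sin β − sin α) = 34.623925; p = √p² = 5.884210; φ = atan2(cos α − cos β, d − sin α + sin β) = -0.120386 rad; t = (α − φ) mod 2π = 4.492505 rad, q = (φ − β) mod 2π = 4.974161 rad → L = 2.76·(4.492505 + 5.884210 + 4.974161) = 2.76·15.350876 = 42.368417 m
LSR: p² = d² − 2 + 2cos(α−β) + 2d(sin α + sin β) = 11.653789; p = √p² = 3.413765; φ = atan2(−cos α − cos β, d + sin α + sin β) − atan2(−2, p) = 0.520057 rad; t = (φ − α) mod 2π = 2.431123 rad, q = (φ − β) mod 2π = 5.614604 rad → L = 2.76·(2.431123 + 3.413765 + 5.614604) = 2.76·11.459491 = 31.628197 m
RSL: p² = d² − 2 + 2cos(α−β) − 2d(sin α + sin β) = 11.888918; p = √p² = 3.448031; φ = atan2(cos α + cos β, d − sin α − sin β) − atan2(2, p) = -0.515785 rad; t = (α − φ) mod 2π = 4.887904 rad, q = (β − φ) mod 2π = 1.704423 rad → L = 2.76·(4.887904 + 3.448031 + 1.704423) = 2.76·10.040358 = 27.711388 m
RLR: c = (6 − d² + 2cos(α−β) + 2d(sin α − sin β))/8 = -3.327991, |c| > 1 → infeasible
LRL: c = (6 − d² + 2cos(α−β) − 2d(sin α − sin β))/8 = 0.386029; p = 2π − arccos c = 5.108712 rad; φ = atan2(cos β − cos α, d + sin α − sin β) = 0.324523 rad; t = (φ − α + p/2) mod 2π = 4.789945 rad, q = (β − α − t + p) mod 2π = 3.418472 rad → L = 2.76·(4.789945 + 5.108712 + 3.418472) = 2.76·13.317129 = 36.755277 m
Shortest: LSL with L = 14.672036 m ≈ 14.6720 m
Convert LSL to answer units (arcs ×180/π): t = 2.235589·180/π = 128.0898°, p = ρ·p = 2.76·2.216250 = 6.1169 m, q = 0.864116·180/π = 49.5102°, L = 14.6720 m.

LSL: t = 128.0898°, p = 6.1169 m, q = 49.5102°, L = 14.6720 m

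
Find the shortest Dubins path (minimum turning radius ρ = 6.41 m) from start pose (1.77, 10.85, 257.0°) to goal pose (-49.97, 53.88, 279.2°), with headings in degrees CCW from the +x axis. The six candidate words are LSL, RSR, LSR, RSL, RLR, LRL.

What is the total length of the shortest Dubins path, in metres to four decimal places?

89.6252 m

Let ψ = atan2(Δy, Δx) = atan2(43.03, -51.74) = 140.2511° be the start→goal bearing.
Normalize: d = |goal − start| / ρ = 67.294937/6.41 = 10.498430, α = (θ_start − ψ) mod 360° = 116.7489° = 2.037652 rad, β = (θ_goal − ψ) mod 360° = 138.9489° = 2.425116 rad.
Common terms: sin α = 0.892988, cos α = -0.450081, sin β = 0.656732, cos β = -0.754124, cos(α−β) = 0.925871, d² = 110.217034. Work in radians in the unit-radius frame; every candidate has L = ρ·(t + p + q).
LSL: p² = 2 + d² − 2cos(α−β) + 2d(sin α − sin β) = 115.325919; p = √p² = 10.738991; φ = atan2(cos β − cos α, d + sin α − sin β) = -0.028316 rad; t = (φ − α) mod 2π = 4.217217 rad, q = (β − φ) mod 2π = 2.453431 rad → L = 6.41·(4.217217 + 10.738991 + 2.453431) = 6.41·17.409639 = 111.595786 m
RSR: p² = 2 + d² − 2cos(α−β) + 2d(sin β − sin α) = 105.404666; p = √p² = 10.266677; φ = atan2(cos α − cos β, d − sin α + sin β) = 0.029619 rad; t = (α − φ) mod 2π = 2.008034 rad, q = (φ − β) mod 2π = 3.887689 rad → L = 6.41·(2.008034 + 10.266677 + 3.887689) = 6.41·16.162400 = 103.600982 m
LSR: p² = d² − 2 + 2cos(α−β) + 2d(sin α + sin β) = 142.608024; p = √p² = 11.941860; φ = atan2(−cos α − cos β, d + sin α + sin β) − atan2(−2, p) = 0.265557 rad; t = (φ − α) mod 2π = 4.511089 rad, q = (φ − β) mod 2π = 4.123626 rad → L = 6.41·(4.511089 + 11.941860 + 4.123626) = 6.41·20.576576 = 131.895852 m
RSL: p² = d² − 2 + 2cos(α−β) − 2d(sin α + sin β) = 77.529526; p = √p² = 8.805085; φ = atan2(cos α + cos β, d − sin α − sin β) − atan2(2, p) = -0.357116 rad; t = (α − φ) mod 2π = 2.394768 rad, q = (β − φ) mod 2π = 2.782231 rad → L = 6.41·(2.394768 + 8.805085 + 2.782231) = 6.41·13.982085 = 89.625162 m
RLR: c = (6 − d² + 2cos(α−β) + 2d(sin α − sin β))/8 = -12.175583, |c| > 1 → infeasible
LRL: c = (6 − d² + 2cos(α−β) − 2d(sin α − sin β))/8 = -13.415740, |c| > 1 → infeasible
Shortest: RSL with L = 89.625162 m ≈ 89.6252 m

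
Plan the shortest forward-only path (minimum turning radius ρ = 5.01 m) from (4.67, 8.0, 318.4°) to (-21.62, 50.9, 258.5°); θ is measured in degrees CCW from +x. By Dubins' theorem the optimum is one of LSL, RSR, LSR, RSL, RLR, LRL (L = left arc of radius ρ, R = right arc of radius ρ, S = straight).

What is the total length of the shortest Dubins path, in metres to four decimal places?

71.6966 m

Let ψ = atan2(Δy, Δx) = atan2(42.90, -26.29) = 121.5008° be the start→goal bearing.
Normalize: d = |goal − start| / ρ = 50.314750/5.01 = 10.042864, α = (θ_start − ψ) mod 360° = 196.8992° = 3.436539 rad, β = (θ_goal − ψ) mod 360° = 136.9992° = 2.391087 rad.
Common terms: sin α = -0.290688, cos α = -0.956818, sin β = 0.682009, cos β = -0.731344, cos(α−β) = 0.501511, d² = 100.859124. Work in radians in the unit-radius frame; every candidate has L = ρ·(t + p + q).
LSL: p² = 2 + d² − 2cos(α−β) + 2d(sin α − sin β) = 82.318768; p = √p² = 9.072969; φ = atan2(cos β − cos α, d + sin α − sin β) = 0.024854 rad; t = (φ − α) mod 2π = 2.871500 rad, q = (β − φ) mod 2π = 2.366233 rad → L = 5.01·(2.871500 + 9.072969 + 2.366233) = 5.01·14.310702 = 71.696618 m
RSR: p² = 2 + d² − 2cos(α−β) + 2d(sin β − sin α) = 121.393437; p = √p² = 11.017869; φ = atan2(cos α − cos β, d − sin α + sin β) = -0.020466 rad; t = (α − φ) mod 2π = 3.457005 rad, q = (φ − β) mod 2π = 3.871633 rad → L = 5.01·(3.457005 + 11.017869 + 3.871633) = 5.01·18.346507 = 91.915998 m
LSR: p² = d² − 2 + 2cos(α−β) + 2d(sin α + sin β) = 107.722100; p = √p² = 10.378926; φ = atan2(−cos α − cos β, d + sin α + sin β) − atan2(−2, p) = 0.350766 rad; t = (φ − α) mod 2π = 3.197413 rad, q = (φ − β) mod 2π = 4.242865 rad → L = 5.01·(3.197413 + 10.378926 + 4.242865) = 5.01·17.819203 = 89.274209 m
RSL: p² = d² − 2 + 2cos(α−β) − 2d(sin α + sin β) = 92.002191; p = √p² = 9.591777; φ = atan2(cos α + cos β, d − sin α − sin β) − atan2(2, p) = -0.378726 rad; t = (α − φ) mod 2π = 3.815265 rad, q = (β − φ) mod 2π = 2.769813 rad → L = 5.01·(3.815265 + 9.591777 + 2.769813) = 5.01·16.176855 = 81.046042 m
RLR: c = (6 − d² + 2cos(α−β) + 2d(sin α − sin β))/8 = -14.174180, |c| > 1 → infeasible
LRL: c = (6 − d² + 2cos(α−β) − 2d(sin α − sin β))/8 = -9.289846, |c| > 1 → infeasible
Shortest: LSL with L = 71.696618 m ≈ 71.6966 m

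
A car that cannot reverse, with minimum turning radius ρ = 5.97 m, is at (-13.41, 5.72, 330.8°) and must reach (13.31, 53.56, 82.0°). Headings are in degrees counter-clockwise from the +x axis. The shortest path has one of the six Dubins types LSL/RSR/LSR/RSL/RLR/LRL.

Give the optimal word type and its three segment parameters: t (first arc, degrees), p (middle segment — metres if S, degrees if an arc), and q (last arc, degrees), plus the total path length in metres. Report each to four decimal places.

LSL: t = 96.8193°, p = 46.9998 m, q = 14.3807°, L = 58.5864 m

Let ψ = atan2(Δy, Δx) = atan2(47.84, 26.72) = 60.8154° be the start→goal bearing.
Normalize: d = |goal − start| / ρ = 54.796204/5.97 = 9.178594, α = (θ_start − ψ) mod 360° = 269.9846° = 4.712120 rad, β = (θ_goal − ψ) mod 360° = 21.1846° = 0.369741 rad.
Common terms: sin α = -1.000000, cos α = -0.000269, sin β = 0.361374, cos β = 0.932421, cos(α−β) = -0.361625, d² = 84.246582. Work in radians in the unit-radius frame; every candidate has L = ρ·(t + p + q).
LSL: p² = 2 + d² − 2cos(α−β) + 2d(sin α − sin β) = 61.978835; p = √p² = 7.872664; φ = atan2(cos β − cos α, d + sin α − sin β) = 0.118751 rad; t = (φ − α) mod 2π = 1.689816 rad, q = (β − φ) mod 2π = 0.250990 rad → L = 5.97·(1.689816 + 7.872664 + 0.250990) = 5.97·9.813470 = 58.586415 m
RSR: p² = 2 + d² − 2cos(α−β) + 2d(sin β − sin α) = 111.960827; p = √p² = 10.581154; φ = atan2(cos α − cos β, d − sin α + sin β) = -0.088261 rad; t = (α − φ) mod 2π = 4.800381 rad, q = (φ − β) mod 2π = 5.825183 rad → L = 5.97·(4.800381 + 10.581154 + 5.825183) = 5.97·21.206719 = 126.604111 m
LSR: p² = d² − 2 + 2cos(α−β) + 2d(sin α + sin β) = 69.799956; p = √p² = 8.354637; φ = atan2(−cos α − cos β, d + sin α + sin β) − atan2(−2, p) = 0.126245 rad; t = (φ − α) mod 2π = 1.697310 rad, q = (φ − β) mod 2π = 6.039689 rad → L = 5.97·(1.697310 + 8.354637 + 6.039689) = 5.97·16.091636 = 96.067067 m
RSL: p² = d² − 2 + 2cos(α−β) − 2d(sin α + sin β) = 93.246710; p = √p² = 9.656434; φ = atan2(cos α + cos β, d − sin α − sin β) − atan2(2, p) = -0.109561 rad; t = (α − φ) mod 2π = 4.821682 rad, q = (β − φ) mod 2π = 0.479302 rad → L = 5.97·(4.821682 + 9.656434 + 0.479302) = 5.97·14.957417 = 89.295782 m
RLR: c = (6 − d² + 2cos(α−β) + 2d(sin α − sin β))/8 = -12.995103, |c| > 1 → infeasible
LRL: c = (6 − d² + 2cos(α−β) − 2d(sin α − sin β))/8 = -6.747354, |c| > 1 → infeasible
Shortest: LSL with L = 58.586415 m ≈ 58.5864 m
Convert LSL to answer units (arcs ×180/π): t = 1.689816·180/π = 96.8193°, p = ρ·p = 5.97·7.872664 = 46.9998 m, q = 0.250990·180/π = 14.3807°, L = 58.5864 m.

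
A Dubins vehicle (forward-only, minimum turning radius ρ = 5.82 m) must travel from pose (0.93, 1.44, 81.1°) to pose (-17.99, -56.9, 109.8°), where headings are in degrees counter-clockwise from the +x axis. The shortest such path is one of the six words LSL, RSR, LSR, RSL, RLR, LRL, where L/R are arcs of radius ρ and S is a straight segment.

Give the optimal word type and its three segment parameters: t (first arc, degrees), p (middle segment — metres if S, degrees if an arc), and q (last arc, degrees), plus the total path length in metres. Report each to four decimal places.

RSR: t = 190.1875°, p = 58.6952 m, q = 141.1125°, L = 92.3480 m

Let ψ = atan2(Δy, Δx) = atan2(-58.34, -18.92) = -107.9682° be the start→goal bearing.
Normalize: d = |goal − start| / ρ = 61.331248/5.82 = 10.538015, α = (θ_start − ψ) mod 360° = 189.0682° = 3.299862 rad, β = (θ_goal − ψ) mod 360° = 217.7682° = 3.800772 rad.
Common terms: sin α = -0.157610, cos α = -0.987501, sin β = -0.612468, cos β = -0.790495, cos(α−β) = 0.877146, d² = 111.049763. Work in radians in the unit-radius frame; every candidate has L = ρ·(t + p + q).
LSL: p² = 2 + d² − 2cos(α−β) + 2d(sin α − sin β) = 120.882082; p = √p² = 10.994639; φ = atan2(cos β − cos α, d + sin α − sin β) = 0.017919 rad; t = (φ − α) mod 2π = 3.001242 rad, q = (β − φ) mod 2π = 3.782852 rad → L = 5.82·(3.001242 + 10.994639 + 3.782852) = 5.82·17.778734 = 103.472229 m
RSR: p² = 2 + d² − 2cos(α−β) + 2d(sin β − sin α) = 101.708860; p = √p² = 10.085081; φ = atan2(cos α − cos β, d − sin α + sin β) = -0.019536 rad; t = (α − φ) mod 2π = 3.319398 rad, q = (φ − β) mod 2π = 2.462878 rad → L = 5.82·(3.319398 + 10.085081 + 2.462878) = 5.82·15.867357 = 92.348017 m
LSR: p² = d² − 2 + 2cos(α−β) + 2d(sin α + sin β) = 94.573873; p = √p² = 9.724910; φ = atan2(−cos α − cos β, d + sin α + sin β) − atan2(−2, p) = 0.382882 rad; t = (φ − α) mod 2π = 3.366205 rad, q = (φ − β) mod 2π = 2.865296 rad → L = 5.82·(3.366205 + 9.724910 + 2.865296) = 5.82·15.956410 = 92.866309 m
RSL: p² = d² − 2 + 2cos(α−β) − 2d(sin α + sin β) = 127.034238; p = √p² = 11.270947; φ = atan2(cos α + cos β, d − sin α − sin β) − atan2(2, p) = -0.331575 rad; t = (α − φ) mod 2π = 3.631437 rad, q = (β − φ) mod 2π = 4.132346 rad → L = 5.82·(3.631437 + 11.270947 + 4.132346) = 5.82·19.034730 = 110.782129 m
RLR: c = (6 − d² + 2cos(α−β) + 2d(sin α − sin β))/8 = -11.713608, |c| > 1 → infeasible
LRL: c = (6 − d² + 2cos(α−β) − 2d(sin α − sin β))/8 = -14.110260, |c| > 1 → infeasible
Shortest: RSR with L = 92.348017 m ≈ 92.3480 m
Convert RSR to answer units (arcs ×180/π): t = 3.319398·180/π = 190.1875°, p = ρ·p = 5.82·10.085081 = 58.6952 m, q = 2.462878·180/π = 141.1125°, L = 92.3480 m.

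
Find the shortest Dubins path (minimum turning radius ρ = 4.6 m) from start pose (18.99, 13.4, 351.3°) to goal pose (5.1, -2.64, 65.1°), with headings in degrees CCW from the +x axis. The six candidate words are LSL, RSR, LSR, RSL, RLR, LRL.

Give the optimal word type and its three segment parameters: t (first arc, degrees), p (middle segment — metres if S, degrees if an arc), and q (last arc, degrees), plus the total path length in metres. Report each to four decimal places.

RSR: t = 115.1924°, p = 16.1787 m, q = 171.0076°, L = 39.1563 m

Let ψ = atan2(Δy, Δx) = atan2(-16.04, -13.89) = -130.8913° be the start→goal bearing.
Normalize: d = |goal − start| / ρ = 21.218240/4.6 = 4.612661, α = (θ_start − ψ) mod 360° = 122.1913° = 2.132640 rad, β = (θ_goal − ψ) mod 360° = 195.9913° = 3.420693 rad.
Common terms: sin α = 0.846274, cos α = -0.532747, sin β = -0.275491, cos β = -0.961304, cos(α−β) = 0.278991, d² = 21.276640. Work in radians in the unit-radius frame; every candidate has L = ρ·(t + p + q).
LSL: p² = 2 + d² − 2cos(α−β) + 2d(sin α − sin β) = 33.067302; p = √p² = 5.750418; φ = atan2(cos β − cos α, d + sin α − sin β) = -0.074595 rad; t = (φ − α) mod 2π = 4.075950 rad, q = (β − φ) mod 2π = 3.495288 rad → L = 4.6·(4.075950 + 5.750418 + 3.495288) = 4.6·13.321656 = 61.279617 m
RSR: p² = 2 + d² − 2cos(α−β) + 2d(sin β − sin α) = 12.370013; p = √p² = 3.517103; φ = atan2(cos α − cos β, d − sin α + sin β) = 0.122153 rad; t = (α − φ) mod 2π = 2.010487 rad, q = (φ − β) mod 2π = 2.984645 rad → L = 4.6·(2.010487 + 3.517103 + 2.984645) = 4.6·8.512235 = 39.156282 m
LSR: p² = d² − 2 + 2cos(α−β) + 2d(sin α + sin β) = 25.100286; p = √p² = 5.010019; φ = atan2(−cos α − cos β, d + sin α + sin β) − atan2(−2, p) = 0.660445 rad; t = (φ − α) mod 2π = 4.810991 rad, q = (φ − β) mod 2π = 3.522938 rad → L = 4.6·(4.810991 + 5.010019 + 3.522938) = 4.6·13.343947 = 61.382158 m
RSL: p² = d² − 2 + 2cos(α−β) − 2d(sin α + sin β) = 14.568958; p = √p² = 3.816930; φ = atan2(cos α + cos β, d − sin α − sin β) − atan2(2, p) = -0.836714 rad; t = (α − φ) mod 2π = 2.969354 rad, q = (β − φ) mod 2π = 4.257407 rad → L = 4.6·(2.969354 + 3.816930 + 4.257407) = 4.6·11.043690 = 50.800976 m
RLR: c = (6 − d² + 2cos(α−β) + 2d(sin α − sin β))/8 = -0.546252; p = 2π − arccos c = 4.134506 rad; φ = atan2(cos α − cos β, d − sin α + sin β) = 0.122153 rad; t = (α − φ + p/2) mod 2π = 4.077740 rad, q = (α − β − t + p) mod 2π = 5.051899 rad → L = 4.6·(4.077740 + 4.134506 + 5.051899) = 4.6·13.264145 = 61.015066 m
LRL: c = (6 − d² + 2cos(α−β) − 2d(sin α − sin β))/8 = -3.133413, |c| > 1 → infeasible
Shortest: RSR with L = 39.156282 m ≈ 39.1563 m
Convert RSR to answer units (arcs ×180/π): t = 2.010487·180/π = 115.1924°, p = ρ·p = 4.6·3.517103 = 16.1787 m, q = 2.984645·180/π = 171.0076°, L = 39.1563 m.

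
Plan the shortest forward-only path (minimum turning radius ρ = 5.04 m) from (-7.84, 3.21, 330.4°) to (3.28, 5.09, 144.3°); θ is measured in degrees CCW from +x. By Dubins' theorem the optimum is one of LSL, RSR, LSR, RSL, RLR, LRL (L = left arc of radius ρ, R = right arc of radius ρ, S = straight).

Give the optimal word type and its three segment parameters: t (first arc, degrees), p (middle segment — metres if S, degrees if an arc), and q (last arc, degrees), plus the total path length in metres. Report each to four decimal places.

Let ψ = atan2(Δy, Δx) = atan2(1.88, 11.12) = 9.5960° be the start→goal bearing.
Normalize: d = |goal − start| / ρ = 11.277801/5.04 = 2.237659, α = (θ_start − ψ) mod 360° = 320.8040° = 5.599087 rad, β = (θ_goal − ψ) mod 360° = 134.7040° = 2.351029 rad.
Common terms: sin α = -0.631975, cos α = 0.774989, sin β = 0.710750, cos β = -0.703445, cos(α−β) = -0.994338, d² = 5.007118. Work in radians in the unit-radius frame; every candidate has L = ρ·(t + p + q).
LSL: p² = 2 + d² − 2cos(α−β) + 2d(sin α − sin β) = 2.986675; p = √p² = 1.728200; φ = atan2(cos β − cos α, d + sin α − sin β) = -1.026470 rad; t = (φ − α) mod 2π = 5.940814 rad, q = (β − φ) mod 2π = 3.377499 rad → L = 5.04·(5.940814 + 1.728200 + 3.377499) = 5.04·11.046513 = 55.674424 m
RSR: p² = 2 + d² − 2cos(α−β) + 2d(sin β − sin α) = 15.004912; p = √p² = 3.873617; φ = atan2(cos α − cos β, d − sin α + sin β) = 0.391600 rad; t = (α − φ) mod 2π = 5.207487 rad, q = (φ − β) mod 2π = 4.323756 rad → L = 5.04·(5.207487 + 3.873617 + 4.323756) = 5.04·13.404861 = 67.560497 m
LSR: p² = d² − 2 + 2cos(α−β) + 2d(sin α + sin β) = 1.370986; p = √p² = 1.170891; φ = atan2(−cos α − cos β, d + sin α + sin β) − atan2(−2, p) = 1.010272 rad; t = (φ − α) mod 2π = 1.694370 rad, q = (φ − β) mod 2π = 4.942428 rad → L = 5.04·(1.694370 + 1.170891 + 4.942428) = 5.04·7.807689 = 39.350754 m
RSL: p² = d² − 2 + 2cos(α−β) − 2d(sin α + sin β) = 0.665898; p = √p² = 0.816025; φ = atan2(cos α + cos β, d − sin α − sin β) − atan2(2, p) = -1.150274 rad; t = (α − φ) mod 2π = 0.466176 rad, q = (β − φ) mod 2π = 3.501303 rad → L = 5.04·(0.466176 + 0.816025 + 3.501303) = 5.04·4.783505 = 24.108863 m
RLR: c = (6 − d² + 2cos(α−β) + 2d(sin α − sin β))/8 = -0.875614; p = 2π − arccos c = 3.645683 rad; φ = atan2(cos α − cos β, d − sin α + sin β) = 0.391600 rad; t = (α − φ + p/2) mod 2π = 0.747143 rad, q = (α − β − t + p) mod 2π = 6.146598 rad → L = 5.04·(0.747143 + 3.645683 + 6.146598) = 5.04·10.539424 = 53.118699 m
LRL: c = (6 − d² + 2cos(α−β) − 2d(sin α − sin β))/8 = 0.626666; p = 2π − arccos c = 5.389656 rad; φ = atan2(cos β − cos α, d + sin α − sin β) = -1.026470 rad; t = (φ − α + p/2) mod 2π = 2.352457 rad, q = (β − α − t + p) mod 2π = 6.072327 rad → L = 5.04·(2.352457 + 5.389656 + 6.072327) = 5.04·13.814440 = 69.624776 m
Shortest: RSL with L = 24.108863 m ≈ 24.1089 m
Convert RSL to answer units (arcs ×180/π): t = 0.466176·180/π = 26.7099°, p = ρ·p = 5.04·0.816025 = 4.1128 m, q = 3.501303·180/π = 200.6099°, L = 24.1089 m.

RSL: t = 26.7099°, p = 4.1128 m, q = 200.6099°, L = 24.1089 m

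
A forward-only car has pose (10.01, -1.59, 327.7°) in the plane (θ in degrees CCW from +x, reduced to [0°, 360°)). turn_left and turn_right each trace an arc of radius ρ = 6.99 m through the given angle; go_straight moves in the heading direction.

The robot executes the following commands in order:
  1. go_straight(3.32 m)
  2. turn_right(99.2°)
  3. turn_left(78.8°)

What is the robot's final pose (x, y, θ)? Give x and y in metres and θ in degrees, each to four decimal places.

set_pose: (x, y, θ) = (10.0100, -1.5900, 327.7000°), ρ = 6.99
go_straight(3.32): x += 3.32·cos θ, y += 3.32·sin θ → (12.8163, -3.3640, 327.7000°)
turn_right(99.2°): centre at ρ to the right, rotate −99.2° → (14.3163, -13.9041, 228.5000°)
turn_left(78.8°): centre at ρ to the left, rotate +78.8° → (13.9912, -22.7717, 307.3000°)

(13.9912, -22.7717, 307.3000°)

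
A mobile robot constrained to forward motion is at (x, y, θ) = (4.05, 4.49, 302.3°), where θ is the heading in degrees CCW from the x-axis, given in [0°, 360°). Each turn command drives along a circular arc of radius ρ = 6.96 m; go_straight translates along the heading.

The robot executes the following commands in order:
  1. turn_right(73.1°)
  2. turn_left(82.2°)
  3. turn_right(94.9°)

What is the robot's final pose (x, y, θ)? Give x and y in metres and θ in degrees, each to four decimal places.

(2.4028, -23.1250, 216.5000°)

set_pose: (x, y, θ) = (4.0500, 4.4900, 302.3000°), ρ = 6.96
turn_right(73.1°): centre at ρ to the right, rotate −73.1° → (3.4357, -3.7769, 229.2000°)
turn_left(82.2°): centre at ρ to the left, rotate +82.2° → (3.4836, -12.9274, 311.4000°)
turn_right(94.9°): centre at ρ to the right, rotate −94.9° → (2.4028, -23.1250, 216.5000°)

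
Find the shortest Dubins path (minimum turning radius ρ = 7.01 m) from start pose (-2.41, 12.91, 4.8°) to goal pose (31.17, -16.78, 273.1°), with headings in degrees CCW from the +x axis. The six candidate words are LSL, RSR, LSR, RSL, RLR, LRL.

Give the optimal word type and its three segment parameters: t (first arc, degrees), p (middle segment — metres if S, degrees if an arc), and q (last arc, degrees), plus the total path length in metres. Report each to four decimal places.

Let ψ = atan2(Δy, Δx) = atan2(-29.69, 33.58) = -41.4817° be the start→goal bearing.
Normalize: d = |goal − start| / ρ = 44.823125/7.01 = 6.394169, α = (θ_start − ψ) mod 360° = 46.2817° = 0.807769 rad, β = (θ_goal − ψ) mod 360° = 314.5817° = 5.490487 rad.
Common terms: sin α = 0.722747, cos α = 0.691113, sin β = -0.712250, cos β = 0.701926, cos(α−β) = -0.029666, d² = 40.885397. Work in radians in the unit-radius frame; every candidate has L = ρ·(t + p + q).
LSL: p² = 2 + d² − 2cos(α−β) + 2d(sin α − sin β) = 61.295952; p = √p² = 7.829173; φ = atan2(cos β − cos α, d + sin α − sin β) = 0.001381 rad; t = (φ − α) mod 2π = 5.476798 rad, q = (β − φ) mod 2π = 5.489106 rad → L = 7.01·(5.476798 + 7.829173 + 5.489106) = 7.01·18.795077 = 131.753489 m
RSR: p² = 2 + d² − 2cos(α−β) + 2d(sin β − sin α) = 24.593507; p = √p² = 4.959184; φ = atan2(cos α − cos β, d − sin α + sin β) = -0.002180 rad; t = (α − φ) mod 2π = 0.809949 rad, q = (φ − β) mod 2π = 0.790518 rad → L = 7.01·(0.809949 + 4.959184 + 0.790518) = 7.01·6.559651 = 45.983153 m
LSR: p² = d² − 2 + 2cos(α−β) + 2d(sin α + sin β) = 38.960305; p = √p² = 6.241819; φ = atan2(−cos α − cos β, d + sin α + sin β) − atan2(−2, p) = 0.095915 rad; t = (φ − α) mod 2π = 5.571332 rad, q = (φ − β) mod 2π = 0.888613 rad → L = 7.01·(5.571332 + 6.241819 + 0.888613) = 7.01·12.701764 = 89.039369 m
RSL: p² = d² − 2 + 2cos(α−β) − 2d(sin α + sin β) = 38.691824; p = √p² = 6.220275; φ = atan2(cos α + cos β, d − sin α − sin β) − atan2(2, p) = -0.096239 rad; t = (α − φ) mod 2π = 0.904007 rad, q = (β − φ) mod 2π = 5.586726 rad → L = 7.01·(0.904007 + 6.220275 + 5.586726) = 7.01·12.711008 = 89.104167 m
RLR: c = (6 − d² + 2cos(α−β) + 2d(sin α − sin β))/8 = -2.074188, |c| > 1 → infeasible
LRL: c = (6 − d² + 2cos(α−β) − 2d(sin α − sin β))/8 = -6.661994, |c| > 1 → infeasible
Shortest: RSR with L = 45.983153 m ≈ 45.9832 m
Convert RSR to answer units (arcs ×180/π): t = 0.809949·180/π = 46.4067°, p = ρ·p = 7.01·4.959184 = 34.7639 m, q = 0.790518·180/π = 45.2933°, L = 45.9832 m.

RSR: t = 46.4067°, p = 34.7639 m, q = 45.2933°, L = 45.9832 m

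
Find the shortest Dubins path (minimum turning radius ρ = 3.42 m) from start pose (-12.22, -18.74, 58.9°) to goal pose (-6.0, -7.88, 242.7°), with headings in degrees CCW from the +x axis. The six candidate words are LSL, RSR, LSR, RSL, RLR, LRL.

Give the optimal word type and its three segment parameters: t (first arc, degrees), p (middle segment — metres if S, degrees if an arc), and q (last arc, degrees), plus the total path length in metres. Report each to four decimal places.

LSR: t = 35.1100°, p = 10.2087 m, q = 211.3100°, L = 24.9176 m

Let ψ = atan2(Δy, Δx) = atan2(10.86, 6.22) = 60.1983° be the start→goal bearing.
Normalize: d = |goal − start| / ρ = 12.515111/3.42 = 3.659389, α = (θ_start − ψ) mod 360° = 358.7017° = 6.260525 rad, β = (θ_goal − ψ) mod 360° = 182.5017° = 3.185255 rad.
Common terms: sin α = -0.022658, cos α = 0.999743, sin β = -0.043648, cos β = -0.999047, cos(α−β) = -0.997801, d² = 13.391129. Work in radians in the unit-radius frame; every candidate has L = ρ·(t + p + q).
LSL: p² = 2 + d² − 2cos(α−β) + 2d(sin α − sin β) = 17.540354; p = √p² = 4.188121; φ = atan2(cos β − cos α, d + sin α − sin β) = -0.497525 rad; t = (φ − α) mod 2π = 5.808320 rad, q = (β − φ) mod 2π = 3.682780 rad → L = 3.42·(5.808320 + 4.188121 + 3.682780) = 3.42·13.679221 = 46.782936 m
RSR: p² = 2 + d² − 2cos(α−β) + 2d(sin β − sin α) = 17.233109; p = √p² = 4.151278; φ = atan2(cos α − cos β, d − sin α + sin β) = 0.502352 rad; t = (α − φ) mod 2π = 5.758174 rad, q = (φ − β) mod 2π = 3.600282 rad → L = 3.42·(5.758174 + 4.151278 + 3.600282) = 3.42·13.509733 = 46.203289 m
LSR: p² = d² − 2 + 2cos(α−β) + 2d(sin α + sin β) = 8.910242; p = √p² = 2.985003; φ = atan2(−cos α − cos β, d + sin α + sin β) − atan2(−2, p) = 0.590124 rad; t = (φ − α) mod 2π = 0.612784 rad, q = (φ − β) mod 2π = 3.688054 rad → L = 3.42·(0.612784 + 2.985003 + 3.688054) = 3.42·7.285842 = 24.917578 m
RSL: p² = d² − 2 + 2cos(α−β) − 2d(sin α + sin β) = 9.880810; p = √p² = 3.143376; φ = atan2(cos α + cos β, d − sin α − sin β) − atan2(2, p) = -0.566468 rad; t = (α − φ) mod 2π = 0.543807 rad, q = (β − φ) mod 2π = 3.751723 rad → L = 3.42·(0.543807 + 3.143376 + 3.751723) = 3.42·7.438906 = 25.441057 m
RLR: c = (6 − d² + 2cos(α−β) + 2d(sin α − sin β))/8 = -1.154139, |c| > 1 → infeasible
LRL: c = (6 − d² + 2cos(α−β) − 2d(sin α − sin β))/8 = -1.192544, |c| > 1 → infeasible
Shortest: LSR with L = 24.917578 m ≈ 24.9176 m
Convert LSR to answer units (arcs ×180/π): t = 0.612784·180/π = 35.1100°, p = ρ·p = 3.42·2.985003 = 10.2087 m, q = 3.688054·180/π = 211.3100°, L = 24.9176 m.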